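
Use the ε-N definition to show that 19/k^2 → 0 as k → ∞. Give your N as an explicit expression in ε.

Fix ε > 0. For k ≥ 1, |19/k^2 − 0| = 19/k^2.
19/k^2 < ε ⇔ k^2 > 19/ε ⇔ k > (19/ε)^{1/2}.
Take N = (19/ε)^{1/2}. Then k > N implies 19/k^2 < ε.

N = (19/ε)^{1/2}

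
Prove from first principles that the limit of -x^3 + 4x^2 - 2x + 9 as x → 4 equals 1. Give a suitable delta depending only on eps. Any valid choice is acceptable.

delta = min(1, eps/27)

Suppose eps > 0. We want delta > 0 such that 0 < |x − 4| < delta implies |(-x^3 + 4x^2 - 2x + 9) − 1| < eps.
(-x^3 + 4x^2 - 2x + 9) − 1 = -x^3 + 4x^2 - 2x + 8 = (x − 4)(-x^2 - 2).
So |(-x^3 + 4x^2 - 2x + 9) − 1| = |x − 4|·|-x^2 - 2|.
Require delta ≤ 1. Then |x − 4| < 1 gives |x| < 5, and by the triangle inequality |-x^2 - 2| ≤ 5^2 + 2 = 27.
Hence |(-x^3 + 4x^2 - 2x + 9) − 1| ≤ 27|x − 4| < eps provided |x − 4| < eps/27.
Choosing delta = min(1, eps/27) ensures both conditions, hence |(-x^3 + 4x^2 - 2x + 9) − 1| < eps.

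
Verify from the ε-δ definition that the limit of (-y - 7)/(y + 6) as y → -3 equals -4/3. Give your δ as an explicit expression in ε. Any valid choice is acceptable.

δ = min(3/2, (9/2)ε)

Let ε > 0 be given. We want δ > 0 with 0 < |y + 3| < δ ⇒ |(-y - 7)/(y + 6) + 4/3| < ε.
Combining over a common denominator, (-y - 7)/(y + 6) + 4/3 = [(-y - 7)·3 − (-4)·(y + 6)] / [3·(y + 6)] = 1(y + 3) / (3(y + 6)).
So |(-y - 7)/(y + 6) + 4/3| = |y + 3| / (3·|y + 6|).
Require δ ≤ 3/2, so |y + 6| ≥ |3| − |y + 3| > 3 − 3/2 = 3/2.
Hence |(-y - 7)/(y + 6) + 4/3| < |y + 3|/(3·(3/2)) = (2/9)|y + 3|, which is < ε once |y + 3| < (9/2)ε.
Take δ = min(3/2, (9/2)ε). Then 0 < |y + 3| < δ forces both bounds, so |(-y - 7)/(y + 6) + 4/3| < ε.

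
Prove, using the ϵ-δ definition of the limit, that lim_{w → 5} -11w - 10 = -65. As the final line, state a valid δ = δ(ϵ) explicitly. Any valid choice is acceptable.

Let ϵ > 0. We need δ > 0 so that 0 < |w − 5| < δ implies |(-11w - 10) + 65| < ϵ.
|(-11w - 10) + 65| = |-11w + 55| = 11|w − 5|.
Thus it suffices that |w − 5| < ϵ/11.
Take δ = ϵ/11. If 0 < |w − 5| < δ then |(-11w - 10) + 65| = 11|w − 5| < 11·(ϵ/11) = ϵ.

δ = ϵ/11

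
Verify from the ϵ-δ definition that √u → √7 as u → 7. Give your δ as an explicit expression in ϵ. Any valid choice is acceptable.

Fix ϵ > 0. We want δ > 0 such that 0 < |u − 7| < δ implies |√u − √7| < ϵ.
Rationalise: √u − √7 = (u − 7)/(√u + √7), so |√u − √7| = |u − 7|/(√u + √7).
Restrict δ ≤ 7 so that |u − 7| < 7 forces u > 0, and then √u + √7 > √7.
Hence |√u − √7| < |u − 7|/√7, which is < ϵ once |u − 7| < √7·ϵ.
Take δ = min(7, √7·ϵ). If 0 < |u − 7| < δ then u > 0 and |√u − √7| < |u − 7|/√7 < ϵ.

δ = min(7, √7·ϵ)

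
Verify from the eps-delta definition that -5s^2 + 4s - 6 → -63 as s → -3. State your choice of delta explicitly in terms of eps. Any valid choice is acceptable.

Fix eps > 0. We want delta > 0 such that 0 < |s + 3| < delta implies |(-5s^2 + 4s - 6) + 63| < eps.
(-5s^2 + 4s - 6) + 63 = -5s^2 + 4s + 57 = (s + 3)(-5s + 19).
So |(-5s^2 + 4s - 6) + 63| = |s + 3|·|-5s + 19|.
Require delta ≤ 1. Then |s + 3| < 1 gives |s| < 4, and by the triangle inequality |-5s + 19| ≤ 5·4 + 19 = 39.
Hence |(-5s^2 + 4s - 6) + 63| ≤ 39|s + 3| < eps provided |s + 3| < eps/39.
Choosing delta = min(1, eps/39) ensures both conditions, hence |(-5s^2 + 4s - 6) + 63| < eps.

delta = min(1, eps/39)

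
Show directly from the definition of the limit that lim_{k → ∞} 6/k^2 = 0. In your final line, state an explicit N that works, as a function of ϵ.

Let ϵ > 0 be given. For k ≥ 1, |6/k^2 − 0| = 6/k^2.
6/k^2 < ϵ ⇔ k^2 > 6/ϵ ⇔ k > (6/ϵ)^{1/2}.
Take N = (6/ϵ)^{1/2}. Then k > N implies 6/k^2 < ϵ.

N = (6/ϵ)^{1/2}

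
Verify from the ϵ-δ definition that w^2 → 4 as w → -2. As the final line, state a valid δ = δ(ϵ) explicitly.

Let ϵ > 0. We seek δ > 0 with 0 < |w + 2| < δ ⇒ |w^2 − 4| < ϵ.
Factor: w^2 − 4 = (w + 2)(w - 2), so |w^2 − 4| = |w + 2|·|w - 2|.
Restrict δ ≤ 1. Then |w + 2| < 1 gives |w| < 3, so by the triangle inequality |w - 2| ≤ 3 + 2 = 5.
Hence |w^2 − 4| ≤ 5|w + 2|, which is < ϵ once |w + 2| < ϵ/5.
Take δ = min(1, ϵ/5). If 0 < |w + 2| < δ then both bounds hold and |w^2 − 4| ≤ 5|w + 2| < 5·(ϵ/5) = ϵ.

δ = min(1, ϵ/5)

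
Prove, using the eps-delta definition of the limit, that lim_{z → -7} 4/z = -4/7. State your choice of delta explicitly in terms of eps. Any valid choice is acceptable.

delta = min(7/2, (49/8)eps)

Let eps > 0. We seek delta > 0 such that 0 < |z + 7| < delta implies |4/z + 4/7| < eps.
|4/z + 4/7| = 4·|-7 − z|/(7·|z|) = 4|z + 7|/(7|z|).
Require delta ≤ 7/2 so that |z| > 7 − 7/2 = 7/2, hence 7|z| > 49/2.
Then |4/z + 4/7| < 4|z + 7|/(49/2), which is < eps when |z + 7| < (49/8)eps.
Take delta = min(7/2, (49/8)eps). Then 0 < |z + 7| < delta gives both |z + 7| < 7/2 and |z + 7| < (49/8)eps, so |4/z + 4/7| < eps.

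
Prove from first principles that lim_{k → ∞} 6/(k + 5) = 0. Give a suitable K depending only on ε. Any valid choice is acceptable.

K = 6/ε

Suppose ε > 0. For k ≥ 1, |6/(k + 5) − 0| = 6/(k + 5) ≤ 6/k.
We need 6/k < ε, i.e. k > 6/ε.
Take K = 6/ε. If k > K then |6/(k + 5)| ≤ 6/k < ε.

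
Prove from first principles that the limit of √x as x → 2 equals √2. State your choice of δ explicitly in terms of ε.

Suppose ε > 0. We want δ > 0 such that 0 < |x − 2| < δ implies |√x − √2| < ε.
Rationalise: √x − √2 = (x − 2)/(√x + √2), so |√x − √2| = |x − 2|/(√x + √2).
Restrict δ ≤ 2 so that |x − 2| < 2 forces x > 0, and then √x + √2 > √2.
Hence |√x − √2| < |x − 2|/√2, which is < ε once |x − 2| < √2·ε.
Take δ = min(2, √2·ε). If 0 < |x − 2| < δ then x > 0 and |√x − √2| < |x − 2|/√2 < ε.

δ = min(2, √2·ε)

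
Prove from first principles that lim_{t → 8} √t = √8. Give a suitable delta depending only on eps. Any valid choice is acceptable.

delta = min(8, √8·eps)

Suppose eps > 0. We want delta > 0 such that 0 < |t − 8| < delta implies |√t − √8| < eps.
Rationalise: √t − √8 = (t − 8)/(√t + √8), so |√t − √8| = |t − 8|/(√t + √8).
Restrict delta ≤ 8 so that |t − 8| < 8 forces t > 0, and then √t + √8 > √8.
Hence |√t − √8| < |t − 8|/√8, which is < eps once |t − 8| < √8·eps.
Take delta = min(8, √8·eps). If 0 < |t − 8| < delta then t > 0 and |√t − √8| < |t − 8|/√8 < eps.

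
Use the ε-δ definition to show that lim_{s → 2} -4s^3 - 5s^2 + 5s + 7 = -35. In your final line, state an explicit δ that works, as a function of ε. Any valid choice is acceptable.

δ = min(1, ε/96)

Suppose ε > 0. We want δ > 0 such that 0 < |s − 2| < δ implies |(-4s^3 - 5s^2 + 5s + 7) + 35| < ε.
(-4s^3 - 5s^2 + 5s + 7) + 35 = -4s^3 - 5s^2 + 5s + 42 = (s − 2)(-4s^2 - 13s - 21).
So |(-4s^3 - 5s^2 + 5s + 7) + 35| = |s − 2|·|-4s^2 - 13s - 21|.
Assume first that |s − 2| < 1, so |s| < 3. Then |-4s^2 - 13s - 21| ≤ 4·3^2 + 13·3 + 21 = 96.
Hence |(-4s^3 - 5s^2 + 5s + 7) + 35| ≤ 96|s − 2| < ε provided |s − 2| < ε/96.
Choosing δ = min(1, ε/96) ensures both conditions, hence |(-4s^3 - 5s^2 + 5s + 7) + 35| < ε.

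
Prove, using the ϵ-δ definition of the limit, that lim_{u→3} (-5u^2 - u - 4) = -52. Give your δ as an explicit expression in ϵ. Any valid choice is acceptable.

δ = min(2, ϵ/41)

Let ϵ > 0 be given. We want δ > 0 such that 0 < |u − 3| < δ implies |(-5u^2 - u - 4) + 52| < ϵ.
(-5u^2 - u - 4) + 52 = -5u^2 - u + 48 = (u − 3)(-5u - 16).
So |(-5u^2 - u - 4) + 52| = |u − 3|·|-5u - 16|.
Require δ ≤ 2. Then |u − 3| < 2 gives |u| < 5, and by the triangle inequality |-5u - 16| ≤ 5·5 + 16 = 41.
Hence |(-5u^2 - u - 4) + 52| ≤ 41|u − 3| < ϵ provided |u − 3| < ϵ/41.
Choosing δ = min(2, ϵ/41) ensures both conditions, hence |(-5u^2 - u - 4) + 52| < ϵ.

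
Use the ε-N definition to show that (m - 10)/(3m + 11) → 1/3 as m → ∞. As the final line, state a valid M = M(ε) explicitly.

Suppose ε > 0. For m ≥ 1, |(m - 10)/(3m + 11) − (1/3)| = |-41|/(3(3m + 11)) = 41/(3(3m + 11)).
Since 3m + 11 ≥ 3m for m ≥ 1, this is ≤ 41/(3·3m) = (41/9)/m.
So |(m - 10)/(3m + 11) − (1/3)| < ε whenever m > (41/9)/ε.
Take M = (41/9)/ε. If m > M then |(m - 10)/(3m + 11) − (1/3)| ≤ (41/9)/m < ε.

M = (41/9)/ε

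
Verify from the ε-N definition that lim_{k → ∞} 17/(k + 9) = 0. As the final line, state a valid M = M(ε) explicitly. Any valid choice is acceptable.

Let ε > 0. For k ≥ 1, |17/(k + 9) − 0| = 17/(k + 9) ≤ 17/k.
We need 17/k < ε, i.e. k > 17/ε.
Take M = 17/ε. If k > M then |17/(k + 9)| ≤ 17/k < ε.

M = 17/ε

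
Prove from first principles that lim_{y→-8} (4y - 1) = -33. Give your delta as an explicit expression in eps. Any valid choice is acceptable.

Suppose eps > 0. We need delta > 0 so that 0 < |y + 8| < delta implies |(4y - 1) + 33| < eps.
|(4y - 1) + 33| = |4y + 32| = 4|y + 8|.
So 4|y + 8| < eps exactly when |y + 8| < eps/4.
Choosing delta = eps/4 gives |(4y - 1) + 33| = 4|y + 8| < eps whenever |y + 8| < delta.

delta = eps/4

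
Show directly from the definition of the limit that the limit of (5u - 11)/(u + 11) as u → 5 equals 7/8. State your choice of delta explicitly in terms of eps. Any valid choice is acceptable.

Let eps > 0. We want delta > 0 with 0 < |u − 5| < delta ⇒ |(5u - 11)/(u + 11) − (7/8)| < eps.
Combining over a common denominator, (5u - 11)/(u + 11) − (7/8) = [(5u - 11)·16 − 14·(u + 11)] / [16·(u + 11)] = 66(u − 5) / (16(u + 11)).
So |(5u - 11)/(u + 11) − (7/8)| = 66|u − 5| / (16·|u + 11|).
Restrict delta ≤ 8. Then |u − 5| < 8 gives |u + 11| = |(u − 5) + 16| ≥ 16 − 8 = 8.
Hence |(5u - 11)/(u + 11) − (7/8)| < 66|u − 5|/(16·8) = (33/64)|u − 5|, which is < eps once |u − 5| < (64/33)eps.
Take delta = min(8, (64/33)eps). Then 0 < |u − 5| < delta forces both bounds, so |(5u - 11)/(u + 11) − (7/8)| < eps.

delta = min(8, (64/33)eps)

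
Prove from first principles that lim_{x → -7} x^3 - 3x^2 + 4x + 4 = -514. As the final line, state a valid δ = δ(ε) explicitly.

δ = min(1, ε/218)

Let ε > 0 be given. We want δ > 0 such that 0 < |x + 7| < δ implies |(x^3 - 3x^2 + 4x + 4) + 514| < ε.
(x^3 - 3x^2 + 4x + 4) + 514 = x^3 - 3x^2 + 4x + 518 = (x + 7)(x^2 - 10x + 74).
So |(x^3 - 3x^2 + 4x + 4) + 514| = |x + 7|·|x^2 - 10x + 74|.
Assume first that |x + 7| < 1, so |x| < 8. Then |x^2 - 10x + 74| ≤ 8^2 + 10·8 + 74 = 218.
Hence |(x^3 - 3x^2 + 4x + 4) + 514| ≤ 218|x + 7| < ε provided |x + 7| < ε/218.
Choosing δ = min(1, ε/218) ensures both conditions, hence |(x^3 - 3x^2 + 4x + 4) + 514| < ε.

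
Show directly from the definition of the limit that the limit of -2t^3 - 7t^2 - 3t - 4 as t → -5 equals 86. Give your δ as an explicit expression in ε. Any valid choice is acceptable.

δ = min(1, ε/108)

Let ε > 0. We want δ > 0 such that 0 < |t + 5| < δ implies |(-2t^3 - 7t^2 - 3t - 4) − 86| < ε.
(-2t^3 - 7t^2 - 3t - 4) − 86 = -2t^3 - 7t^2 - 3t - 90 = (t + 5)(-2t^2 + 3t - 18).
So |(-2t^3 - 7t^2 - 3t - 4) − 86| = |t + 5|·|-2t^2 + 3t - 18|.
Assume first that |t + 5| < 1, so |t| < 6. Then |-2t^2 + 3t - 18| ≤ 2·6^2 + 3·6 + 18 = 108.
Hence |(-2t^3 - 7t^2 - 3t - 4) − 86| ≤ 108|t + 5| < ε provided |t + 5| < ε/108.
Choosing δ = min(1, ε/108) ensures both conditions, hence |(-2t^3 - 7t^2 - 3t - 4) − 86| < ε.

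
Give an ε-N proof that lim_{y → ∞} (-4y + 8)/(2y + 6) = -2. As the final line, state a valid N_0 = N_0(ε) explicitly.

N_0 = 10/ε

Suppose ε > 0. We seek N_0 > 0 such that y > N_0 implies |(-4y + 8)/(2y + 6) + 2| < ε.
(-4y + 8)/(2y + 6) + 2 = (2(-4y + 8) − (-4)(2y + 6)) / (2(2y + 6)) = 40/(2(2y + 6)).
For y > 0 we have 2y + 6 > 2y, so |(-4y + 8)/(2y + 6) + 2| = 40/(2(2y + 6)) < 40/(2·2y) = 10/y.
Thus |(-4y + 8)/(2y + 6) + 2| < ε whenever y > 10/ε.
Take N_0 = 10/ε. If y > N_0 then |(-4y + 8)/(2y + 6) + 2| < 10/y < ε.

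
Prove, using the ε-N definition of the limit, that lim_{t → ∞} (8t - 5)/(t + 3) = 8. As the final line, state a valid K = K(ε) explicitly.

Fix ε > 0. We seek K > 0 such that t > K implies |(8t - 5)/(t + 3) − 8| < ε.
(8t - 5)/(t + 3) − 8 = ((8t - 5) − 8(t + 3)) / ((t + 3)) = -29/((t + 3)).
For t > 0 we have t + 3 > t, so |(8t - 5)/(t + 3) − 8| = 29/((t + 3)) < 29/(t) = 29/t.
Thus |(8t - 5)/(t + 3) − 8| < ε whenever t > 29/ε.
Take K = 29/ε. If t > K then |(8t - 5)/(t + 3) − 8| < 29/t < ε.

K = 29/ε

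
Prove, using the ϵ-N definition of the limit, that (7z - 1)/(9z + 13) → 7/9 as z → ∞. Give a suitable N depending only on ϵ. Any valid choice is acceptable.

N = (100/81)/ϵ

Fix ϵ > 0. We seek N > 0 such that z > N implies |(7z - 1)/(9z + 13) − (7/9)| < ϵ.
(7z - 1)/(9z + 13) − (7/9) = (9(7z - 1) − 7(9z + 13)) / (9(9z + 13)) = -100/(9(9z + 13)).
For z > 0 we have 9z + 13 > 9z, so |(7z - 1)/(9z + 13) − (7/9)| = 100/(9(9z + 13)) < 100/(9·9z) = (100/81)/z.
Thus |(7z - 1)/(9z + 13) − (7/9)| < ϵ whenever z > (100/81)/ϵ.
Take N = (100/81)/ϵ. If z > N then |(7z - 1)/(9z + 13) − (7/9)| < (100/81)/z < ϵ.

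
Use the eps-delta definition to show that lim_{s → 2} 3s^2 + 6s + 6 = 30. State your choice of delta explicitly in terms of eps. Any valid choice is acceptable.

Fix eps > 0. We want delta > 0 such that 0 < |s − 2| < delta implies |(3s^2 + 6s + 6) − 30| < eps.
(3s^2 + 6s + 6) − 30 = 3s^2 + 6s - 24 = (s − 2)(3s + 12).
So |(3s^2 + 6s + 6) − 30| = |s − 2|·|3s + 12|.
Require delta ≤ 1. Then |s − 2| < 1 gives |s| < 3, and by the triangle inequality |3s + 12| ≤ 3·3 + 12 = 21.
Hence |(3s^2 + 6s + 6) − 30| ≤ 21|s − 2| < eps provided |s − 2| < eps/21.
Choosing delta = min(1, eps/21) ensures both conditions, hence |(3s^2 + 6s + 6) − 30| < eps.

delta = min(1, eps/21)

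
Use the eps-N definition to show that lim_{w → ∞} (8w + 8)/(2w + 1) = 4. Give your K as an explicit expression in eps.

K = 2/eps

Let eps > 0. We seek K > 0 such that w > K implies |(8w + 8)/(2w + 1) − 4| < eps.
(8w + 8)/(2w + 1) − 4 = (2(8w + 8) − 8(2w + 1)) / (2(2w + 1)) = 8/(2(2w + 1)).
For w > 0 we have 2w + 1 > 2w, so |(8w + 8)/(2w + 1) − 4| = 8/(2(2w + 1)) < 8/(2·2w) = 2/w.
Thus |(8w + 8)/(2w + 1) − 4| < eps whenever w > 2/eps.
Take K = 2/eps. If w > K then |(8w + 8)/(2w + 1) − 4| < 2/w < eps.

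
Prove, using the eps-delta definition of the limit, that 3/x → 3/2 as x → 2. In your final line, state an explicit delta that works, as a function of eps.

Suppose eps > 0. We seek delta > 0 such that 0 < |x − 2| < delta implies |3/x − (3/2)| < eps.
|3/x − (3/2)| = 3·|2 − x|/(2·|x|) = 3|x − 2|/(2|x|).
Require delta ≤ 1 so that |x| > 2 − 1 = 1, hence 2|x| > 2.
Then |3/x − (3/2)| < 3|x − 2|/2, which is < eps when |x − 2| < (2/3)eps.
Take delta = min(1, (2/3)eps). Then 0 < |x − 2| < delta gives both |x − 2| < 1 and |x − 2| < (2/3)eps, so |3/x − (3/2)| < eps.

delta = min(1, (2/3)eps)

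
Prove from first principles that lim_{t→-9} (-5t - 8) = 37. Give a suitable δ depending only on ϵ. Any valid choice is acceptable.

Fix ϵ > 0. We need δ > 0 so that 0 < |t + 9| < δ implies |(-5t - 8) − 37| < ϵ.
|(-5t - 8) − 37| = |-5t - 45| = 5|t + 9|.
So 5|t + 9| < ϵ exactly when |t + 9| < ϵ/5.
Choosing δ = ϵ/5 gives |(-5t - 8) − 37| = 5|t + 9| < ϵ whenever |t + 9| < δ.

δ = ϵ/5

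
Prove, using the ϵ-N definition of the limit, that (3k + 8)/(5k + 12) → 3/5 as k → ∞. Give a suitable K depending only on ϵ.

K = (4/25)/ϵ

Suppose ϵ > 0. For k ≥ 1, |(3k + 8)/(5k + 12) − (3/5)| = |4|/(5(5k + 12)) = 4/(5(5k + 12)).
Since 5k + 12 ≥ 5k for k ≥ 1, this is ≤ 4/(5·5k) = (4/25)/k.
So |(3k + 8)/(5k + 12) − (3/5)| < ϵ whenever k > (4/25)/ϵ.
Take K = (4/25)/ϵ. If k > K then |(3k + 8)/(5k + 12) − (3/5)| ≤ (4/25)/k < ϵ.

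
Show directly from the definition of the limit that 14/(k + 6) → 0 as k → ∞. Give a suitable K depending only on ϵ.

K = 14/ϵ

Fix ϵ > 0. For k ≥ 1, |14/(k + 6) − 0| = 14/(k + 6) ≤ 14/k.
We need 14/k < ϵ, i.e. k > 14/ϵ.
Take K = 14/ϵ. If k > K then |14/(k + 6)| ≤ 14/k < ϵ.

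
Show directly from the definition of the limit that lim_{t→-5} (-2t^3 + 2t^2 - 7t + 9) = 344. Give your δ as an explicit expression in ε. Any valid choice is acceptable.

Suppose ε > 0. We want δ > 0 such that 0 < |t + 5| < δ implies |(-2t^3 + 2t^2 - 7t + 9) − 344| < ε.
(-2t^3 + 2t^2 - 7t + 9) − 344 = -2t^3 + 2t^2 - 7t - 335 = (t + 5)(-2t^2 + 12t - 67).
So |(-2t^3 + 2t^2 - 7t + 9) − 344| = |t + 5|·|-2t^2 + 12t - 67|.
Require δ ≤ 1. Then |t + 5| < 1 gives |t| < 6, and by the triangle inequality |-2t^2 + 12t - 67| ≤ 2·6^2 + 12·6 + 67 = 211.
Hence |(-2t^3 + 2t^2 - 7t + 9) − 344| ≤ 211|t + 5| < ε provided |t + 5| < ε/211.
Take δ = min(1, ε/211). Then 0 < |t + 5| < δ gives both |t + 5| < 1 and |t + 5| < ε/211, so |(-2t^3 + 2t^2 - 7t + 9) − 344| < ε.

δ = min(1, ε/211)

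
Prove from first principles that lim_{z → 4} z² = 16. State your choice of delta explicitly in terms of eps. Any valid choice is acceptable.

delta = min(1, eps/9)

Let eps > 0. We seek delta > 0 with 0 < |z − 4| < delta ⇒ |z² − 16| < eps.
Factor: z² − 16 = (z − 4)(z + 4), so |z² − 16| = |z − 4|·|z + 4|.
Impose delta ≤ 1 so that |z| < 5; then |z + 4| ≤ 9.
Hence |z² − 16| ≤ 9|z − 4|, which is < eps once |z − 4| < eps/9.
Take delta = min(1, eps/9). If 0 < |z − 4| < delta then both bounds hold and |z² − 16| ≤ 9|z − 4| < 9·(eps/9) = eps.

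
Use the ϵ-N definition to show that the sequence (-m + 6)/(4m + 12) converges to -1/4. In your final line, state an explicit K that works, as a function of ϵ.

K = (9/4)/ϵ

Let ϵ > 0 be given. For m ≥ 1, |(-m + 6)/(4m + 12) + 1/4| = |36|/(4(4m + 12)) = 36/(4(4m + 12)).
Since 4m + 12 ≥ 4m for m ≥ 1, this is ≤ 36/(4·4m) = (9/4)/m.
So |(-m + 6)/(4m + 12) + 1/4| < ϵ whenever m > (9/4)/ϵ.
Take K = (9/4)/ϵ. If m > K then |(-m + 6)/(4m + 12) + 1/4| ≤ (9/4)/m < ϵ.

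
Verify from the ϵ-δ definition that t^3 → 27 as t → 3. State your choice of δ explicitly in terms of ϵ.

Fix ϵ > 0. We seek δ > 0 with 0 < |t − 3| < δ ⇒ |t^3 − 27| < ϵ.
Factor: t^3 − 27 = (t − 3)(t^2 + 3t + 9), so |t^3 − 27| = |t − 3|·|t^2 + 3t + 9|.
Impose δ ≤ 1 so that |t| < 4; then |t^2 + 3t + 9| ≤ 37.
Hence |t^3 − 27| ≤ 37|t − 3|, which is < ϵ once |t − 3| < ϵ/37.
Take δ = min(1, ϵ/37). If 0 < |t − 3| < δ then both bounds hold and |t^3 − 27| ≤ 37|t − 3| < 37·(ϵ/37) = ϵ.

δ = min(1, ϵ/37)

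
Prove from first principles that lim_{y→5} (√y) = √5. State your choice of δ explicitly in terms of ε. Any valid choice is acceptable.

Let ε > 0 be given. We want δ > 0 such that 0 < |y − 5| < δ implies |√y − √5| < ε.
Rationalise: √y − √5 = (y − 5)/(√y + √5), so |√y − √5| = |y − 5|/(√y + √5).
Restrict δ ≤ 5 so that |y − 5| < 5 forces y > 0, and then √y + √5 > √5.
Hence |√y − √5| < |y − 5|/√5, which is < ε once |y − 5| < √5·ε.
Take δ = min(5, √5·ε). If 0 < |y − 5| < δ then y > 0 and |√y − √5| < |y − 5|/√5 < ε.

δ = min(5, √5·ε)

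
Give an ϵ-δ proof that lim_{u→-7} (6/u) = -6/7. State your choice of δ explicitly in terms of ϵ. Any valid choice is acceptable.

Suppose ϵ > 0. We seek δ > 0 such that 0 < |u + 7| < δ implies |6/u + 6/7| < ϵ.
|6/u + 6/7| = 6·|-7 − u|/(7·|u|) = 6|u + 7|/(7|u|).
Restrict δ ≤ 7/2. Then |u + 7| < 7/2 gives |u| > 7/2, so 7|u| > 49/2.
Then |6/u + 6/7| < 6|u + 7|/(49/2), which is < ϵ when |u + 7| < (49/12)ϵ.
Take δ = min(7/2, (49/12)ϵ). Then 0 < |u + 7| < δ gives both |u + 7| < 7/2 and |u + 7| < (49/12)ϵ, so |6/u + 6/7| < ϵ.

δ = min(7/2, (49/12)ϵ)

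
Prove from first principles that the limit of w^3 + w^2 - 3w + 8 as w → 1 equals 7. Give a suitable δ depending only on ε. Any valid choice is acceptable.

Fix ε > 0. We want δ > 0 such that 0 < |w − 1| < δ implies |(w^3 + w^2 - 3w + 8) − 7| < ε.
(w^3 + w^2 - 3w + 8) − 7 = w^3 + w^2 - 3w + 1 = (w − 1)(w^2 + 2w - 1).
So |(w^3 + w^2 - 3w + 8) − 7| = |w − 1|·|w^2 + 2w - 1|.
Require δ ≤ 1. Then |w − 1| < 1 gives |w| < 2, and by the triangle inequality |w^2 + 2w - 1| ≤ 2^2 + 2·2 + 1 = 9.
Hence |(w^3 + w^2 - 3w + 8) − 7| ≤ 9|w − 1| < ε provided |w − 1| < ε/9.
Choosing δ = min(1, ε/9) ensures both conditions, hence |(w^3 + w^2 - 3w + 8) − 7| < ε.

δ = min(1, ε/9)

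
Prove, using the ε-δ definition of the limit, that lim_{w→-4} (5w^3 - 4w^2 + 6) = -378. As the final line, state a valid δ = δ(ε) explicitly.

δ = min(1, ε/341)

Let ε > 0 be given. We want δ > 0 such that 0 < |w + 4| < δ implies |(5w^3 - 4w^2 + 6) + 378| < ε.
(5w^3 - 4w^2 + 6) + 378 = 5w^3 - 4w^2 + 384 = (w + 4)(5w^2 - 24w + 96).
So |(5w^3 - 4w^2 + 6) + 378| = |w + 4|·|5w^2 - 24w + 96|.
Assume first that |w + 4| < 1, so |w| < 5. Then |5w^2 - 24w + 96| ≤ 5·5^2 + 24·5 + 96 = 341.
Hence |(5w^3 - 4w^2 + 6) + 378| ≤ 341|w + 4| < ε provided |w + 4| < ε/341.
Take δ = min(1, ε/341). Then 0 < |w + 4| < δ gives both |w + 4| < 1 and |w + 4| < ε/341, so |(5w^3 - 4w^2 + 6) + 378| < ε.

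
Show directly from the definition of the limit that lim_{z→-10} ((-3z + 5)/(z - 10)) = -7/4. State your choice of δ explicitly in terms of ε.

δ = min(10, 8ε)

Let ε > 0. We want δ > 0 with 0 < |z + 10| < δ ⇒ |(-3z + 5)/(z - 10) + 7/4| < ε.
Combining over a common denominator, (-3z + 5)/(z - 10) + 7/4 = [(-3z + 5)·(-20) − 35·(z - 10)] / [(-20)·(z - 10)] = 25(z + 10) / ((-20)(z - 10)).
So |(-3z + 5)/(z - 10) + 7/4| = 25|z + 10| / (20·|z − 10|).
Restrict δ ≤ 10. Then |z + 10| < 10 gives |z − 10| = |(z + 10) + (-20)| ≥ 20 − 10 = 10.
Hence |(-3z + 5)/(z - 10) + 7/4| < 25|z + 10|/(20·10) = (1/8)|z + 10|, which is < ε once |z + 10| < 8ε.
Take δ = min(10, 8ε). Then 0 < |z + 10| < δ forces both bounds, so |(-3z + 5)/(z - 10) + 7/4| < ε.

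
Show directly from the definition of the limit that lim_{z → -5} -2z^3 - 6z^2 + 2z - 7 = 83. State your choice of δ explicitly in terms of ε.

δ = min(2, ε/144)

Fix ε > 0. We want δ > 0 such that 0 < |z + 5| < δ implies |(-2z^3 - 6z^2 + 2z - 7) − 83| < ε.
(-2z^3 - 6z^2 + 2z - 7) − 83 = -2z^3 - 6z^2 + 2z - 90 = (z + 5)(-2z^2 + 4z - 18).
So |(-2z^3 - 6z^2 + 2z - 7) − 83| = |z + 5|·|-2z^2 + 4z - 18|.
Assume first that |z + 5| < 2, so |z| < 7. Then |-2z^2 + 4z - 18| ≤ 2·7^2 + 4·7 + 18 = 144.
Hence |(-2z^3 - 6z^2 + 2z - 7) − 83| ≤ 144|z + 5| < ε provided |z + 5| < ε/144.
Take δ = min(2, ε/144). Then 0 < |z + 5| < δ gives both |z + 5| < 2 and |z + 5| < ε/144, so |(-2z^3 - 6z^2 + 2z - 7) − 83| < ε.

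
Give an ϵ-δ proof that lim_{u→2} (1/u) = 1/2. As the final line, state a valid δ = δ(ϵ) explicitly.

δ = min(1, 2ϵ)

Suppose ϵ > 0. We seek δ > 0 such that 0 < |u − 2| < δ implies |1/u − (1/2)| < ϵ.
|1/u − (1/2)| = |2 − u|/(2·|u|) = |u − 2|/(2|u|).
Require δ ≤ 1 so that |u| > 2 − 1 = 1, hence 2|u| > 2.
Then |1/u − (1/2)| < |u − 2|/2, which is < ϵ when |u − 2| < 2ϵ.
Take δ = min(1, 2ϵ). Then 0 < |u − 2| < δ gives both |u − 2| < 1 and |u − 2| < 2ϵ, so |1/u − (1/2)| < ϵ.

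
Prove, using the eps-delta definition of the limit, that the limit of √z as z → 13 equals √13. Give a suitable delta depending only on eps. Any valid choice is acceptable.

Fix eps > 0. We want delta > 0 such that 0 < |z − 13| < delta implies |√z − √13| < eps.
Rationalise: √z − √13 = (z − 13)/(√z + √13), so |√z − √13| = |z − 13|/(√z + √13).
Restrict delta ≤ 13 so that |z − 13| < 13 forces z > 0, and then √z + √13 > √13.
Hence |√z − √13| < |z − 13|/√13, which is < eps once |z − 13| < √13·eps.
Take delta = min(13, √13·eps). If 0 < |z − 13| < delta then z > 0 and |√z − √13| < |z − 13|/√13 < eps.

delta = min(13, √13·eps)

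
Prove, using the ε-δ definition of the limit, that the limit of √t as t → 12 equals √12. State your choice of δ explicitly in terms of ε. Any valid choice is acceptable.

Suppose ε > 0. We want δ > 0 such that 0 < |t − 12| < δ implies |√t − √12| < ε.
Multiplying by the conjugate, |√t − √12| = |t − 12|/(√t + √12).
Restrict δ ≤ 12 so that |t − 12| < 12 forces t > 0, and then √t + √12 > √12.
Hence |√t − √12| < |t − 12|/√12, which is < ε once |t − 12| < √12·ε.
Take δ = min(12, √12·ε). If 0 < |t − 12| < δ then t > 0 and |√t − √12| < |t − 12|/√12 < ε.

δ = min(12, √12·ε)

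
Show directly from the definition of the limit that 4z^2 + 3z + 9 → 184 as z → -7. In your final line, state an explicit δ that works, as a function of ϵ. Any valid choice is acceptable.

δ = min(2, ϵ/61)

Fix ϵ > 0. We want δ > 0 such that 0 < |z + 7| < δ implies |(4z^2 + 3z + 9) − 184| < ϵ.
(4z^2 + 3z + 9) − 184 = 4z^2 + 3z - 175 = (z + 7)(4z - 25).
So |(4z^2 + 3z + 9) − 184| = |z + 7|·|4z - 25|.
Require δ ≤ 2. Then |z + 7| < 2 gives |z| < 9, and by the triangle inequality |4z - 25| ≤ 4·9 + 25 = 61.
Hence |(4z^2 + 3z + 9) − 184| ≤ 61|z + 7| < ϵ provided |z + 7| < ϵ/61.
Choosing δ = min(2, ϵ/61) ensures both conditions, hence |(4z^2 + 3z + 9) − 184| < ϵ.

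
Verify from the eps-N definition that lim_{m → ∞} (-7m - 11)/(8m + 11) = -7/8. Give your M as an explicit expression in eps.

Let eps > 0 be given. For m ≥ 1, |(-7m - 11)/(8m + 11) + 7/8| = |-11|/(8(8m + 11)) = 11/(8(8m + 11)).
Since 8m + 11 ≥ 8m for m ≥ 1, this is ≤ 11/(8·8m) = (11/64)/m.
So |(-7m - 11)/(8m + 11) + 7/8| < eps whenever m > (11/64)/eps.
Take M = (11/64)/eps. If m > M then |(-7m - 11)/(8m + 11) + 7/8| ≤ (11/64)/m < eps.

M = (11/64)/eps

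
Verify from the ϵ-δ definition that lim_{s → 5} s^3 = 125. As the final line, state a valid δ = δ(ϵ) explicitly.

Let ϵ > 0. We seek δ > 0 with 0 < |s − 5| < δ ⇒ |s^3 − 125| < ϵ.
Factor: s^3 − 125 = (s − 5)(s^2 + 5s + 25), so |s^3 − 125| = |s − 5|·|s^2 + 5s + 25|.
Impose δ ≤ 1 so that |s| < 6; then |s^2 + 5s + 25| ≤ 91.
Hence |s^3 − 125| ≤ 91|s − 5|, which is < ϵ once |s − 5| < ϵ/91.
Take δ = min(1, ϵ/91). If 0 < |s − 5| < δ then both bounds hold and |s^3 − 125| ≤ 91|s − 5| < 91·(ϵ/91) = ϵ.

δ = min(1, ϵ/91)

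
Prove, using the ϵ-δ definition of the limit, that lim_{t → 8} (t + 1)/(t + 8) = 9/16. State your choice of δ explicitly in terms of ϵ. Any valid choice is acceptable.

Let ϵ > 0 be given. We want δ > 0 with 0 < |t − 8| < δ ⇒ |(t + 1)/(t + 8) − (9/16)| < ϵ.
Combining over a common denominator, (t + 1)/(t + 8) − (9/16) = [(t + 1)·16 − 9·(t + 8)] / [16·(t + 8)] = 7(t − 8) / (16(t + 8)).
So |(t + 1)/(t + 8) − (9/16)| = 7|t − 8| / (16·|t + 8|).
Require δ ≤ 8, so |t + 8| ≥ |16| − |t − 8| > 16 − 8 = 8.
Hence |(t + 1)/(t + 8) − (9/16)| < 7|t − 8|/(16·8) = (7/128)|t − 8|, which is < ϵ once |t − 8| < (128/7)ϵ.
Take δ = min(8, (128/7)ϵ). Then 0 < |t − 8| < δ forces both bounds, so |(t + 1)/(t + 8) − (9/16)| < ϵ.

δ = min(8, (128/7)ϵ)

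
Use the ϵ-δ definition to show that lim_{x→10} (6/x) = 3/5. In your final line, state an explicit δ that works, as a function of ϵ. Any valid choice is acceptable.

Fix ϵ > 0. We seek δ > 0 such that 0 < |x − 10| < δ implies |6/x − (3/5)| < ϵ.
|6/x − (3/5)| = 6·|10 − x|/(10·|x|) = 6|x − 10|/(10|x|).
Restrict δ ≤ 5. Then |x − 10| < 5 gives |x| > 5, so 10|x| > 50.
Then |6/x − (3/5)| < 6|x − 10|/50, which is < ϵ when |x − 10| < (25/3)ϵ.
Take δ = min(5, (25/3)ϵ). Then 0 < |x − 10| < δ gives both |x − 10| < 5 and |x − 10| < (25/3)ϵ, so |6/x − (3/5)| < ϵ.

δ = min(5, (25/3)ϵ)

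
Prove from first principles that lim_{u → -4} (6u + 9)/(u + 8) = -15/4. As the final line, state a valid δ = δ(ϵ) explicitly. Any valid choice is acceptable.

δ = min(2, (8/39)ϵ)

Fix ϵ > 0. We want δ > 0 with 0 < |u + 4| < δ ⇒ |(6u + 9)/(u + 8) + 15/4| < ϵ.
Combining over a common denominator, (6u + 9)/(u + 8) + 15/4 = [(6u + 9)·4 − (-15)·(u + 8)] / [4·(u + 8)] = 39(u + 4) / (4(u + 8)).
So |(6u + 9)/(u + 8) + 15/4| = 39|u + 4| / (4·|u + 8|).
Require δ ≤ 2, so |u + 8| ≥ |4| − |u + 4| > 4 − 2 = 2.
Hence |(6u + 9)/(u + 8) + 15/4| < 39|u + 4|/(4·2) = (39/8)|u + 4|, which is < ϵ once |u + 4| < (8/39)ϵ.
Take δ = min(2, (8/39)ϵ). Then 0 < |u + 4| < δ forces both bounds, so |(6u + 9)/(u + 8) + 15/4| < ϵ.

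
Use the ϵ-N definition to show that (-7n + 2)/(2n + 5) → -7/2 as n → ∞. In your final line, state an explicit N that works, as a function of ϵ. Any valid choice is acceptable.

N = (39/4)/ϵ

Suppose ϵ > 0. For n ≥ 1, |(-7n + 2)/(2n + 5) + 7/2| = |39|/(2(2n + 5)) = 39/(2(2n + 5)).
Since 2n + 5 ≥ 2n for n ≥ 1, this is ≤ 39/(2·2n) = (39/4)/n.
So |(-7n + 2)/(2n + 5) + 7/2| < ϵ whenever n > (39/4)/ϵ.
Take N = (39/4)/ϵ. If n > N then |(-7n + 2)/(2n + 5) + 7/2| ≤ (39/4)/n < ϵ.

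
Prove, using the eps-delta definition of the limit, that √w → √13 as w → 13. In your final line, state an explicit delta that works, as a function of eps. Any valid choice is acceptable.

Let eps > 0. We want delta > 0 such that 0 < |w − 13| < delta implies |√w − √13| < eps.
Multiplying by the conjugate, |√w − √13| = |w − 13|/(√w + √13).
Restrict delta ≤ 13 so that |w − 13| < 13 forces w > 0, and then √w + √13 > √13.
Hence |√w − √13| < |w − 13|/√13, which is < eps once |w − 13| < √13·eps.
Take delta = min(13, √13·eps). If 0 < |w − 13| < delta then w > 0 and |√w − √13| < |w − 13|/√13 < eps.

delta = min(13, √13·eps)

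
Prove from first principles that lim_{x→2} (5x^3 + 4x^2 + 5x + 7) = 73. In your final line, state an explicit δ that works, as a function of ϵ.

Suppose ϵ > 0. We want δ > 0 such that 0 < |x − 2| < δ implies |(5x^3 + 4x^2 + 5x + 7) − 73| < ϵ.
(5x^3 + 4x^2 + 5x + 7) − 73 = 5x^3 + 4x^2 + 5x - 66 = (x − 2)(5x^2 + 14x + 33).
So |(5x^3 + 4x^2 + 5x + 7) − 73| = |x − 2|·|5x^2 + 14x + 33|.
Assume first that |x − 2| < 1, so |x| < 3. Then |5x^2 + 14x + 33| ≤ 5·3^2 + 14·3 + 33 = 120.
Hence |(5x^3 + 4x^2 + 5x + 7) − 73| ≤ 120|x − 2| < ϵ provided |x − 2| < ϵ/120.
Take δ = min(1, ϵ/120). Then 0 < |x − 2| < δ gives both |x − 2| < 1 and |x − 2| < ϵ/120, so |(5x^3 + 4x^2 + 5x + 7) − 73| < ϵ.

δ = min(1, ϵ/120)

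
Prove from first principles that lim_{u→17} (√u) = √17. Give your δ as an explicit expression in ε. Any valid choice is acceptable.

δ = min(17, √17·ε)

Suppose ε > 0. We want δ > 0 such that 0 < |u − 17| < δ implies |√u − √17| < ε.
Rationalise: √u − √17 = (u − 17)/(√u + √17), so |√u − √17| = |u − 17|/(√u + √17).
Restrict δ ≤ 17 so that |u − 17| < 17 forces u > 0, and then √u + √17 > √17.
Hence |√u − √17| < |u − 17|/√17, which is < ε once |u − 17| < √17·ε.
Take δ = min(17, √17·ε). If 0 < |u − 17| < δ then u > 0 and |√u − √17| < |u − 17|/√17 < ε.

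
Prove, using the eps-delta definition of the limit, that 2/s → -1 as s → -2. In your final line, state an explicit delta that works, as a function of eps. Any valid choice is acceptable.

Suppose eps > 0. We seek delta > 0 such that 0 < |s + 2| < delta implies |2/s + 1| < eps.
|2/s + 1| = 2·|-2 − s|/(2·|s|) = 2|s + 2|/(2|s|).
Require delta ≤ 1 so that |s| > 2 − 1 = 1, hence 2|s| > 2.
Then |2/s + 1| < 2|s + 2|/2, which is < eps when |s + 2| < eps.
Take delta = min(1, eps). Then 0 < |s + 2| < delta gives both |s + 2| < 1 and |s + 2| < eps, so |2/s + 1| < eps.

delta = min(1, eps)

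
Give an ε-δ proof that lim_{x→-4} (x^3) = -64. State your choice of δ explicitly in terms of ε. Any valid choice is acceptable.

δ = min(1, ε/61)

Let ε > 0 be given. We seek δ > 0 with 0 < |x + 4| < δ ⇒ |x^3 + 64| < ε.
Factor: x^3 + 64 = (x + 4)(x^2 - 4x + 16), so |x^3 + 64| = |x + 4|·|x^2 - 4x + 16|.
Restrict δ ≤ 1. Then |x + 4| < 1 gives |x| < 5, so by the triangle inequality |x^2 - 4x + 16| ≤ 5^2 + 4·5 + 16 = 61.
Hence |x^3 + 64| ≤ 61|x + 4|, which is < ε once |x + 4| < ε/61.
Take δ = min(1, ε/61). If 0 < |x + 4| < δ then both bounds hold and |x^3 + 64| ≤ 61|x + 4| < 61·(ε/61) = ε.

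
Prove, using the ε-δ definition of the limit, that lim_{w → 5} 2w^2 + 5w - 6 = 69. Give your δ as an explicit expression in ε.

Let ε > 0. We want δ > 0 such that 0 < |w − 5| < δ implies |(2w^2 + 5w - 6) − 69| < ε.
(2w^2 + 5w - 6) − 69 = 2w^2 + 5w - 75 = (w − 5)(2w + 15).
So |(2w^2 + 5w - 6) − 69| = |w − 5|·|2w + 15|.
Assume first that |w − 5| < 2, so |w| < 7. Then |2w + 15| ≤ 2·7 + 15 = 29.
Hence |(2w^2 + 5w - 6) − 69| ≤ 29|w − 5| < ε provided |w − 5| < ε/29.
Take δ = min(2, ε/29). Then 0 < |w − 5| < δ gives both |w − 5| < 2 and |w − 5| < ε/29, so |(2w^2 + 5w - 6) − 69| < ε.

δ = min(2, ε/29)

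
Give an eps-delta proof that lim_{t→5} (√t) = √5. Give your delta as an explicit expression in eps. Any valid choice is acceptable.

Let eps > 0. We want delta > 0 such that 0 < |t − 5| < delta implies |√t − √5| < eps.
Rationalise: √t − √5 = (t − 5)/(√t + √5), so |√t − √5| = |t − 5|/(√t + √5).
Restrict delta ≤ 5 so that |t − 5| < 5 forces t > 0, and then √t + √5 > √5.
Hence |√t − √5| < |t − 5|/√5, which is < eps once |t − 5| < √5·eps.
Take delta = min(5, √5·eps). If 0 < |t − 5| < delta then t > 0 and |√t − √5| < |t − 5|/√5 < eps.

delta = min(5, √5·eps)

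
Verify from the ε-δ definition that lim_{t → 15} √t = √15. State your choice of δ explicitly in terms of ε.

Suppose ε > 0. We want δ > 0 such that 0 < |t − 15| < δ implies |√t − √15| < ε.
Multiplying by the conjugate, |√t − √15| = |t − 15|/(√t + √15).
Restrict δ ≤ 15 so that |t − 15| < 15 forces t > 0, and then √t + √15 > √15.
Hence |√t − √15| < |t − 15|/√15, which is < ε once |t − 15| < √15·ε.
Take δ = min(15, √15·ε). If 0 < |t − 15| < δ then t > 0 and |√t − √15| < |t − 15|/√15 < ε.

δ = min(15, √15·ε)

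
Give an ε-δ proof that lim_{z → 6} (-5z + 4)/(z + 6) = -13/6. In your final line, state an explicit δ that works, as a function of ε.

Suppose ε > 0. We want δ > 0 with 0 < |z − 6| < δ ⇒ |(-5z + 4)/(z + 6) + 13/6| < ε.
Combining over a common denominator, (-5z + 4)/(z + 6) + 13/6 = [(-5z + 4)·12 − (-26)·(z + 6)] / [12·(z + 6)] = -34(z − 6) / (12(z + 6)).
So |(-5z + 4)/(z + 6) + 13/6| = 34|z − 6| / (12·|z + 6|).
Restrict δ ≤ 6. Then |z − 6| < 6 gives |z + 6| = |(z − 6) + 12| ≥ 12 − 6 = 6.
Hence |(-5z + 4)/(z + 6) + 13/6| < 34|z − 6|/(12·6) = (17/36)|z − 6|, which is < ε once |z − 6| < (36/17)ε.
Take δ = min(6, (36/17)ε). Then 0 < |z − 6| < δ forces both bounds, so |(-5z + 4)/(z + 6) + 13/6| < ε.

δ = min(6, (36/17)ε)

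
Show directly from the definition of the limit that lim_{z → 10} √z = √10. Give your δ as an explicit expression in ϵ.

δ = min(10, √10·ϵ)

Let ϵ > 0. We want δ > 0 such that 0 < |z − 10| < δ implies |√z − √10| < ϵ.
Rationalise: √z − √10 = (z − 10)/(√z + √10), so |√z − √10| = |z − 10|/(√z + √10).
Restrict δ ≤ 10 so that |z − 10| < 10 forces z > 0, and then √z + √10 > √10.
Hence |√z − √10| < |z − 10|/√10, which is < ϵ once |z − 10| < √10·ϵ.
Take δ = min(10, √10·ϵ). If 0 < |z − 10| < δ then z > 0 and |√z − √10| < |z − 10|/√10 < ϵ.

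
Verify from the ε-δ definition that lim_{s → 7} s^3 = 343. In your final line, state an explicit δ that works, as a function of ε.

Fix ε > 0. We seek δ > 0 with 0 < |s − 7| < δ ⇒ |s^3 − 343| < ε.
Factor: s^3 − 343 = (s − 7)(s^2 + 7s + 49), so |s^3 − 343| = |s − 7|·|s^2 + 7s + 49|.
Impose δ ≤ 1 so that |s| < 8; then |s^2 + 7s + 49| ≤ 169.
Hence |s^3 − 343| ≤ 169|s − 7|, which is < ε once |s − 7| < ε/169.
Take δ = min(1, ε/169). If 0 < |s − 7| < δ then both bounds hold and |s^3 − 343| ≤ 169|s − 7| < 169·(ε/169) = ε.

δ = min(1, ε/169)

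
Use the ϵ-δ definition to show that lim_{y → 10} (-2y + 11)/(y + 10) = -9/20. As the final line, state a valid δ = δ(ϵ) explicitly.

Suppose ϵ > 0. We want δ > 0 with 0 < |y − 10| < δ ⇒ |(-2y + 11)/(y + 10) + 9/20| < ϵ.
Combining over a common denominator, (-2y + 11)/(y + 10) + 9/20 = [(-2y + 11)·20 − (-9)·(y + 10)] / [20·(y + 10)] = -31(y − 10) / (20(y + 10)).
So |(-2y + 11)/(y + 10) + 9/20| = 31|y − 10| / (20·|y + 10|).
Require δ ≤ 10, so |y + 10| ≥ |20| − |y − 10| > 20 − 10 = 10.
Hence |(-2y + 11)/(y + 10) + 9/20| < 31|y − 10|/(20·10) = (31/200)|y − 10|, which is < ϵ once |y − 10| < (200/31)ϵ.
Take δ = min(10, (200/31)ϵ). Then 0 < |y − 10| < δ forces both bounds, so |(-2y + 11)/(y + 10) + 9/20| < ϵ.

δ = min(10, (200/31)ϵ)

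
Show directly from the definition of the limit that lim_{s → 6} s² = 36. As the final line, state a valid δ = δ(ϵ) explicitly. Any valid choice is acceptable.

δ = min(1, ϵ/13)

Fix ϵ > 0. We seek δ > 0 with 0 < |s − 6| < δ ⇒ |s² − 36| < ϵ.
Factor: s² − 36 = (s − 6)(s + 6), so |s² − 36| = |s − 6|·|s + 6|.
Impose δ ≤ 1 so that |s| < 7; then |s + 6| ≤ 13.
Hence |s² − 36| ≤ 13|s − 6|, which is < ϵ once |s − 6| < ϵ/13.
Take δ = min(1, ϵ/13). If 0 < |s − 6| < δ then both bounds hold and |s² − 36| ≤ 13|s − 6| < 13·(ϵ/13) = ϵ.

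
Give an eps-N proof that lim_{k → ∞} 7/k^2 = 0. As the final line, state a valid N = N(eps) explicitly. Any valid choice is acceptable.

Let eps > 0 be given. For k ≥ 1, |7/k^2 − 0| = 7/k^2.
7/k^2 < eps ⇔ k^2 > 7/eps ⇔ k > (7/eps)^{1/2}.
Take N = (7/eps)^{1/2}. Then k > N implies 7/k^2 < eps.

N = (7/eps)^{1/2}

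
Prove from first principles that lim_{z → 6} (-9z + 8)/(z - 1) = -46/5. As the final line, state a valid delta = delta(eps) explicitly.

Let eps > 0. We want delta > 0 with 0 < |z − 6| < delta ⇒ |(-9z + 8)/(z - 1) + 46/5| < eps.
Combining over a common denominator, (-9z + 8)/(z - 1) + 46/5 = [(-9z + 8)·5 − (-46)·(z - 1)] / [5·(z - 1)] = 1(z − 6) / (5(z - 1)).
So |(-9z + 8)/(z - 1) + 46/5| = |z − 6| / (5·|z − 1|).
Require delta ≤ 5/2, so |z − 1| ≥ |5| − |z − 6| > 5 − 5/2 = 5/2.
Hence |(-9z + 8)/(z - 1) + 46/5| < |z − 6|/(5·(5/2)) = (2/25)|z − 6|, which is < eps once |z − 6| < (25/2)eps.
Take delta = min(5/2, (25/2)eps). Then 0 < |z − 6| < delta forces both bounds, so |(-9z + 8)/(z - 1) + 46/5| < eps.

delta = min(5/2, (25/2)eps)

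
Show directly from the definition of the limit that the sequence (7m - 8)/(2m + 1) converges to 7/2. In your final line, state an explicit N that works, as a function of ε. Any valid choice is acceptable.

N = (23/4)/ε

Suppose ε > 0. For m ≥ 1, |(7m - 8)/(2m + 1) − (7/2)| = |-23|/(2(2m + 1)) = 23/(2(2m + 1)).
Since 2m + 1 ≥ 2m for m ≥ 1, this is ≤ 23/(2·2m) = (23/4)/m.
So |(7m - 8)/(2m + 1) − (7/2)| < ε whenever m > (23/4)/ε.
Take N = (23/4)/ε. If m > N then |(7m - 8)/(2m + 1) − (7/2)| ≤ (23/4)/m < ε.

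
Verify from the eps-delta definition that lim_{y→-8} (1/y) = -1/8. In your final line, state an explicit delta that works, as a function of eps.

delta = min(4, 32eps)

Fix eps > 0. We seek delta > 0 such that 0 < |y + 8| < delta implies |1/y + 1/8| < eps.
|1/y + 1/8| = |-8 − y|/(8·|y|) = |y + 8|/(8|y|).
Require delta ≤ 4 so that |y| > 8 − 4 = 4, hence 8|y| > 32.
Then |1/y + 1/8| < |y + 8|/32, which is < eps when |y + 8| < 32eps.
Take delta = min(4, 32eps). Then 0 < |y + 8| < delta gives both |y + 8| < 4 and |y + 8| < 32eps, so |1/y + 1/8| < eps.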